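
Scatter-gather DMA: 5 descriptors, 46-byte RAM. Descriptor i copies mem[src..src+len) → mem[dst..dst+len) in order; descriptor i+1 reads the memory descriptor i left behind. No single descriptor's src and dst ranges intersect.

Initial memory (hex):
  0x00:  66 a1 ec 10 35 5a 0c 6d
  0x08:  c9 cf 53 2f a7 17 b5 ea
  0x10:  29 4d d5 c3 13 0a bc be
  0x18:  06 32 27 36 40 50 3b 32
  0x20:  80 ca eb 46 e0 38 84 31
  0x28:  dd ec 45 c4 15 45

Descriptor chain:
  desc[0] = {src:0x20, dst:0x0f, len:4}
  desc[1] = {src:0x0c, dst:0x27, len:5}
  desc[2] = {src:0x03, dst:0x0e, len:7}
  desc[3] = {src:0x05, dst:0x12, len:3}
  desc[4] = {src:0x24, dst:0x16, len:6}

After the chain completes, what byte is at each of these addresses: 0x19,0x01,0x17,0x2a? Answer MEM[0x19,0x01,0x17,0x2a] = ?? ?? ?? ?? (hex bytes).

#0 dst[0x0f+4] := {0x80,0xca,0xeb,0x46}
#1 dst[0x27+5] := {0xa7,0x17,0xb5,0x80,0xca}
#2 dst[0x0e+7] := {0x10,0x35,0x5a,0x0c,0x6d,0xc9,0xcf}
#3 dst[0x12+3] := {0x5a,0x0c,0x6d}
#4 dst[0x16+6] := {0xe0,0x38,0x84,0xa7,0x17,0xb5}
query mem[0x19]=0xa7, mem[0x01]=0xa1, mem[0x17]=0x38, mem[0x2a]=0x80

MEM[0x19,0x01,0x17,0x2a] = a7 a1 38 80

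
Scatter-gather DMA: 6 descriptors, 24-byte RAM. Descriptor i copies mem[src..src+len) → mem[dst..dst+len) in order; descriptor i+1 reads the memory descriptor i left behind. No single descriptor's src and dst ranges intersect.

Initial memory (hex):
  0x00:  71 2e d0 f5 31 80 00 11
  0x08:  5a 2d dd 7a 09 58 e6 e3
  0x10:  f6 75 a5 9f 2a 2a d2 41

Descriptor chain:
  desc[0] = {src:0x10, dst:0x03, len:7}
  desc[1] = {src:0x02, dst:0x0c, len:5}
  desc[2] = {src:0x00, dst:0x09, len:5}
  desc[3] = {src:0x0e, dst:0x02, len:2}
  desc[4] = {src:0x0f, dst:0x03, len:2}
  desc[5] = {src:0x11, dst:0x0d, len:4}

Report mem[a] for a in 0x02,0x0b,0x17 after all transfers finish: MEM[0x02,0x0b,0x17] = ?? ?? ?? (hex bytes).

MEM[0x02,0x0b,0x17] = 75 d0 41

D0: mem[0x03..0x09] <- [f6 75 a5 9f 2a 2a d2]
D1: mem[0x0c..0x10] <- [d0 f6 75 a5 9f]
D2: mem[0x09..0x0d] <- [71 2e d0 f6 75]
D3: mem[0x02..0x03] <- [75 a5]
D4: mem[0x03..0x04] <- [a5 9f]
D5: mem[0x0d..0x10] <- [75 a5 9f 2a]
query mem[0x02]=0x75, mem[0x0b]=0xd0, mem[0x17]=0x41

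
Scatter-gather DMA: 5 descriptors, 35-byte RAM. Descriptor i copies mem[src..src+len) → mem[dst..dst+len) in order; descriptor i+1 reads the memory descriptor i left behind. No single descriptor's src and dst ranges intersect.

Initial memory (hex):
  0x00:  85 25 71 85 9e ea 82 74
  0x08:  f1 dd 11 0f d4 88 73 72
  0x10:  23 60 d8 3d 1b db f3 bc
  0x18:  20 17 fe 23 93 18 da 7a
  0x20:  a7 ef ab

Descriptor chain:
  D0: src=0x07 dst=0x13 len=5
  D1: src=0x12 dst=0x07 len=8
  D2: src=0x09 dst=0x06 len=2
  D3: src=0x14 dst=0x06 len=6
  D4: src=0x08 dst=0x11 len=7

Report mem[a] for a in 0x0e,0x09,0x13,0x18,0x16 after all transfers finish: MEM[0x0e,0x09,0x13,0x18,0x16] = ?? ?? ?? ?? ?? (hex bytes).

MEM[0x0e,0x09,0x13,0x18,0x16] = 17 0f 20 20 20

[0] 0x07->0x13 len=5 : 74 f1 dd 11 0f
[1] 0x12->0x07 len=8 : d8 74 f1 dd 11 0f 20 17
[2] 0x09->0x06 len=2 : f1 dd
[3] 0x14->0x06 len=6 : f1 dd 11 0f 20 17
[4] 0x08->0x11 len=7 : 11 0f 20 17 0f 20 17
query mem[0x0e]=0x17, mem[0x09]=0x0f, mem[0x13]=0x20, mem[0x18]=0x20, mem[0x16]=0x20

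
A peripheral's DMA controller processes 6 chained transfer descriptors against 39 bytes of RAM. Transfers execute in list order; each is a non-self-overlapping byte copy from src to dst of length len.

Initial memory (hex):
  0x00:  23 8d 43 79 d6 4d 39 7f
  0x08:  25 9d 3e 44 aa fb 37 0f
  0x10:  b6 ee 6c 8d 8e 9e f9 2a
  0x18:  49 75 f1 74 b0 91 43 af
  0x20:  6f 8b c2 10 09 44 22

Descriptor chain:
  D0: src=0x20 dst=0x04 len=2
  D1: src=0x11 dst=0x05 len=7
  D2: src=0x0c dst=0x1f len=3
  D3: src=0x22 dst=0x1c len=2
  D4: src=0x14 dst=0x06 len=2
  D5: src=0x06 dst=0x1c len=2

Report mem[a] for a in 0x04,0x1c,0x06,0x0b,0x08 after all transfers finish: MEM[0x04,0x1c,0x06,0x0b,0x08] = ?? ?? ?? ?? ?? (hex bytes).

D0: mem[0x04..0x05] <- [6f 8b]
D1: mem[0x05..0x0b] <- [ee 6c 8d 8e 9e f9 2a]
D2: mem[0x1f..0x21] <- [aa fb 37]
D3: mem[0x1c..0x1d] <- [c2 10]
D4: mem[0x06..0x07] <- [8e 9e]
D5: mem[0x1c..0x1d] <- [8e 9e]
query mem[0x04]=0x6f, mem[0x1c]=0x8e, mem[0x06]=0x8e, mem[0x0b]=0x2a, mem[0x08]=0x8e

MEM[0x04,0x1c,0x06,0x0b,0x08] = 6f 8e 8e 2a 8e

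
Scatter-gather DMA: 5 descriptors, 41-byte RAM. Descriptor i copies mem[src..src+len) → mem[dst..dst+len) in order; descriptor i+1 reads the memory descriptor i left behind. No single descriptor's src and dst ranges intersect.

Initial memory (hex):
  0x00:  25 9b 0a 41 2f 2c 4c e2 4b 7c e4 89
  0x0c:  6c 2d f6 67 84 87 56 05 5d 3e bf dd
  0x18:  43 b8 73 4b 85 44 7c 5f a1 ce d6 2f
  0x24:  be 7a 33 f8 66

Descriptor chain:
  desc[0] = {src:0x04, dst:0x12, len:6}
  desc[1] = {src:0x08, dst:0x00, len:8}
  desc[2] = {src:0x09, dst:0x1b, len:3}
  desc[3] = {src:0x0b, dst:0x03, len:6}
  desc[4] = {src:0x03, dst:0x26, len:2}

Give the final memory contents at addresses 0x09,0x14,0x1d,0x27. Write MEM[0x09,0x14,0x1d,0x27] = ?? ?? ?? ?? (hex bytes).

MEM[0x09,0x14,0x1d,0x27] = 7c 4c 89 6c

D0: mem[0x12..0x17] <- [2f 2c 4c e2 4b 7c]
D1: mem[0x00..0x07] <- [4b 7c e4 89 6c 2d f6 67]
D2: mem[0x1b..0x1d] <- [7c e4 89]
D3: mem[0x03..0x08] <- [89 6c 2d f6 67 84]
D4: mem[0x26..0x27] <- [89 6c]
query mem[0x09]=0x7c, mem[0x14]=0x4c, mem[0x1d]=0x89, mem[0x27]=0x6c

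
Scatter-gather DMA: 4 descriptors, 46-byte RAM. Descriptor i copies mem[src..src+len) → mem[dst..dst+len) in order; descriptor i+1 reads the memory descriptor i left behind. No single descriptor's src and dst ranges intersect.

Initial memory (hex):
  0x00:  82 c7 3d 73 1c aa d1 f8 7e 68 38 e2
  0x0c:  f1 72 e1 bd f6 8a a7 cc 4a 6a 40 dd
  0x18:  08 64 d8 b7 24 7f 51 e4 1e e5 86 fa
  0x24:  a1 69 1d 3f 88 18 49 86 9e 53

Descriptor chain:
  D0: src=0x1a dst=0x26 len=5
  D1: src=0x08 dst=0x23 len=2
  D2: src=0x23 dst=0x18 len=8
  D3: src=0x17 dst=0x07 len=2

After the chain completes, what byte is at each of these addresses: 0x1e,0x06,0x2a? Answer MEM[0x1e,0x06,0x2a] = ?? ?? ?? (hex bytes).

[0] 0x1a->0x26 len=5 : d8 b7 24 7f 51
[1] 0x08->0x23 len=2 : 7e 68
[2] 0x23->0x18 len=8 : 7e 68 69 d8 b7 24 7f 51
[3] 0x17->0x07 len=2 : dd 7e
query mem[0x1e]=0x7f, mem[0x06]=0xd1, mem[0x2a]=0x51

MEM[0x1e,0x06,0x2a] = 7f d1 51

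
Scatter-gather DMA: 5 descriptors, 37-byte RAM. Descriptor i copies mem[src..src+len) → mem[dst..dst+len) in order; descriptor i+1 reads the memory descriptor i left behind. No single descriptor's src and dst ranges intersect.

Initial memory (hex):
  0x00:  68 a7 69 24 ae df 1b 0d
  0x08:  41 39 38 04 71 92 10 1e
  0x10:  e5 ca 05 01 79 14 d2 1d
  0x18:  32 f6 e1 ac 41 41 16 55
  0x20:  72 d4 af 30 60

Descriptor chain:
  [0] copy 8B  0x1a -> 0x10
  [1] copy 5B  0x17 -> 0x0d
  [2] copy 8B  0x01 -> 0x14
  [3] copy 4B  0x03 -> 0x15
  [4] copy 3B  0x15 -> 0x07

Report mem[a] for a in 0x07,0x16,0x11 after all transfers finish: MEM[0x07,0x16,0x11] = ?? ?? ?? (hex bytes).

MEM[0x07,0x16,0x11] = 24 ae ac

  after D0: wrote 8B at 0x10 = e1ac4141165572d4
  after D1: wrote 5B at 0x0d = d432f6e1ac
  after D2: wrote 8B at 0x14 = a76924aedf1b0d41
  after D3: wrote 4B at 0x15 = 24aedf1b
  after D4: wrote 3B at 0x07 = 24aedf
query mem[0x07]=0x24, mem[0x16]=0xae, mem[0x11]=0xac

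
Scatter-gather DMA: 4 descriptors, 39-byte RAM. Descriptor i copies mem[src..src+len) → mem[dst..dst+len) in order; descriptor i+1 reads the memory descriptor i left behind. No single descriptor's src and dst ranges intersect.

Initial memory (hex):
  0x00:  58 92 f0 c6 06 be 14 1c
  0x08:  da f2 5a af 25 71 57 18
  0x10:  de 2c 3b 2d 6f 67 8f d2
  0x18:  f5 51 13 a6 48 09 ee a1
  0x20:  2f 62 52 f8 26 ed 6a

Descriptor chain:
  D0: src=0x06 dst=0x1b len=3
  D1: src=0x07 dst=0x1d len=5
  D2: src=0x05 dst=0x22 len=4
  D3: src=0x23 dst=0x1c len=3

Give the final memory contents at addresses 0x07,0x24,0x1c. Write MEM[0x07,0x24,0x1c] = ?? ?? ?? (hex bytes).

MEM[0x07,0x24,0x1c] = 1c 1c 14

D0: mem[0x1b..0x1d] <- [14 1c da]
D1: mem[0x1d..0x21] <- [1c da f2 5a af]
D2: mem[0x22..0x25] <- [be 14 1c da]
D3: mem[0x1c..0x1e] <- [14 1c da]
query mem[0x07]=0x1c, mem[0x24]=0x1c, mem[0x1c]=0x14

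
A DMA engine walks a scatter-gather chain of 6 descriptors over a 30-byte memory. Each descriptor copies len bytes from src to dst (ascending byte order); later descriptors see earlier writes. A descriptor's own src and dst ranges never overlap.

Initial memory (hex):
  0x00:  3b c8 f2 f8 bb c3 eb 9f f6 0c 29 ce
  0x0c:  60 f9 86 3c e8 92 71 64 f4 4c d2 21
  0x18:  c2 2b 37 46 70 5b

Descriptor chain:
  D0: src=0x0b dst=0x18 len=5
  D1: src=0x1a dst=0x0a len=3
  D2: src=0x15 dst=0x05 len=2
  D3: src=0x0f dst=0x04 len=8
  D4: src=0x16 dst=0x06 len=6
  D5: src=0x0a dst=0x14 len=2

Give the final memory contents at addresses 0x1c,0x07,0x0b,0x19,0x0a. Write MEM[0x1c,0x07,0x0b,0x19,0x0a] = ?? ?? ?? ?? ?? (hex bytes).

MEM[0x1c,0x07,0x0b,0x19,0x0a] = 3c 21 86 60 f9

[0] 0x0b->0x18 len=5 : ce 60 f9 86 3c
[1] 0x1a->0x0a len=3 : f9 86 3c
[2] 0x15->0x05 len=2 : 4c d2
[3] 0x0f->0x04 len=8 : 3c e8 92 71 64 f4 4c d2
[4] 0x16->0x06 len=6 : d2 21 ce 60 f9 86
[5] 0x0a->0x14 len=2 : f9 86
query mem[0x1c]=0x3c, mem[0x07]=0x21, mem[0x0b]=0x86, mem[0x19]=0x60, mem[0x0a]=0xf9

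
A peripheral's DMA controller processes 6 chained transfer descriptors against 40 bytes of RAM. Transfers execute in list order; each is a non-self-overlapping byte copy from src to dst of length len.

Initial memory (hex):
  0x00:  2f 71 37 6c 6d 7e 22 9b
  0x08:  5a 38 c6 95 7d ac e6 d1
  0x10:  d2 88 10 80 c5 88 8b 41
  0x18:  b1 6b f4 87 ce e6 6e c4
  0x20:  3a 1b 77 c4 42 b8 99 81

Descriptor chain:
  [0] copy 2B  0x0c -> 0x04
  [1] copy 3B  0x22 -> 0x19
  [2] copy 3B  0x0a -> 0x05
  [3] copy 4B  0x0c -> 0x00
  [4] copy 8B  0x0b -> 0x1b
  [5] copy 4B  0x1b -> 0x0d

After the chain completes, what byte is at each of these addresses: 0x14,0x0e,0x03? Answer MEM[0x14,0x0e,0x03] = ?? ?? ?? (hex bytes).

MEM[0x14,0x0e,0x03] = c5 7d d1

#0 dst[0x04+2] := {0x7d,0xac}
#1 dst[0x19+3] := {0x77,0xc4,0x42}
#2 dst[0x05+3] := {0xc6,0x95,0x7d}
#3 dst[0x00+4] := {0x7d,0xac,0xe6,0xd1}
#4 dst[0x1b+8] := {0x95,0x7d,0xac,0xe6,0xd1,0xd2,0x88,0x10}
#5 dst[0x0d+4] := {0x95,0x7d,0xac,0xe6}
query mem[0x14]=0xc5, mem[0x0e]=0x7d, mem[0x03]=0xd1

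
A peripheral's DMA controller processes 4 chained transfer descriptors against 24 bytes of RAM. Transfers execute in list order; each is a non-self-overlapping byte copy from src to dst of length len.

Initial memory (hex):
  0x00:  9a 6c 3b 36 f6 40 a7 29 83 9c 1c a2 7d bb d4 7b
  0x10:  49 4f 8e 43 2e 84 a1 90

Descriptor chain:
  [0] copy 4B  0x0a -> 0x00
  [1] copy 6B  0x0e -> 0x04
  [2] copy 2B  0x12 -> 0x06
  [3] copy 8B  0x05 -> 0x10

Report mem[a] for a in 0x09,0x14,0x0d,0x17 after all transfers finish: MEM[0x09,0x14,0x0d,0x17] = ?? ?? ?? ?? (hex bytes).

MEM[0x09,0x14,0x0d,0x17] = 43 43 bb 7d

[0] 0x0a->0x00 len=4 : 1c a2 7d bb
[1] 0x0e->0x04 len=6 : d4 7b 49 4f 8e 43
[2] 0x12->0x06 len=2 : 8e 43
[3] 0x05->0x10 len=8 : 7b 8e 43 8e 43 1c a2 7d
query mem[0x09]=0x43, mem[0x14]=0x43, mem[0x0d]=0xbb, mem[0x17]=0x7d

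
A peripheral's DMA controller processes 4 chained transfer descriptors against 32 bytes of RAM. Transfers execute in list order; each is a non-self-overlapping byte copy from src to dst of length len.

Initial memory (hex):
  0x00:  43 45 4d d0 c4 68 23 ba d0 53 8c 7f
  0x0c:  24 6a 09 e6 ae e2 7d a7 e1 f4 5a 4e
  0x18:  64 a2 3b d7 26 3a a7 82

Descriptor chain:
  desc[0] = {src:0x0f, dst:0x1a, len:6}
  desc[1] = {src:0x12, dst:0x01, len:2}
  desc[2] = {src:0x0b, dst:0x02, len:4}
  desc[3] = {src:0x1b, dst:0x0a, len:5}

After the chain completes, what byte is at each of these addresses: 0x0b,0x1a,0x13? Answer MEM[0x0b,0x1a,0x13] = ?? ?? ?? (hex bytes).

MEM[0x0b,0x1a,0x13] = e2 e6 a7

  after D0: wrote 6B at 0x1a = e6aee27da7e1
  after D1: wrote 2B at 0x01 = 7da7
  after D2: wrote 4B at 0x02 = 7f246a09
  after D3: wrote 5B at 0x0a = aee27da7e1
query mem[0x0b]=0xe2, mem[0x1a]=0xe6, mem[0x13]=0xa7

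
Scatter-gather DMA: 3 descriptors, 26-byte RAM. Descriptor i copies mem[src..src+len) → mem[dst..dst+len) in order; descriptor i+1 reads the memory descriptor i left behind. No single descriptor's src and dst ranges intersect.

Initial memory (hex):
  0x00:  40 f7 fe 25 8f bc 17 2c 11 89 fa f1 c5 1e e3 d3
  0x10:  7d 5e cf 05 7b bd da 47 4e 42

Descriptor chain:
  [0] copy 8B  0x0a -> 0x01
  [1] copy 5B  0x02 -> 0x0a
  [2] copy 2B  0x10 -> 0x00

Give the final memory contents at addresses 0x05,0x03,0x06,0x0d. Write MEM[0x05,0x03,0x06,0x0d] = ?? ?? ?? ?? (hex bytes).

D0: mem[0x01..0x08] <- [fa f1 c5 1e e3 d3 7d 5e]
D1: mem[0x0a..0x0e] <- [f1 c5 1e e3 d3]
D2: mem[0x00..0x01] <- [7d 5e]
query mem[0x05]=0xe3, mem[0x03]=0xc5, mem[0x06]=0xd3, mem[0x0d]=0xe3

MEM[0x05,0x03,0x06,0x0d] = e3 c5 d3 e3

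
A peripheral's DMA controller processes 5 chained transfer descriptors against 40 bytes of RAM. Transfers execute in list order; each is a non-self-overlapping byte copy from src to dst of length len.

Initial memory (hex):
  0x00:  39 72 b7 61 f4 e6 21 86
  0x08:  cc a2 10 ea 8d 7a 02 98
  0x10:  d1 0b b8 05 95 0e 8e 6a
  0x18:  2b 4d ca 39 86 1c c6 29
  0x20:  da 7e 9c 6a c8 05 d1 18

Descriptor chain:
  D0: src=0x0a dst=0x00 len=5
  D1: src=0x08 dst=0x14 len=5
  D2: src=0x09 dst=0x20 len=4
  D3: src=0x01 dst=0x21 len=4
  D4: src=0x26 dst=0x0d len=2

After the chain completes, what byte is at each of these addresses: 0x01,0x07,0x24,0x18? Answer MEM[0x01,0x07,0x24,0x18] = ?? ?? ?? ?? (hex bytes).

MEM[0x01,0x07,0x24,0x18] = ea 86 02 8d

  after D0: wrote 5B at 0x00 = 10ea8d7a02
  after D1: wrote 5B at 0x14 = cca210ea8d
  after D2: wrote 4B at 0x20 = a210ea8d
  after D3: wrote 4B at 0x21 = ea8d7a02
  after D4: wrote 2B at 0x0d = d118
query mem[0x01]=0xea, mem[0x07]=0x86, mem[0x24]=0x02, mem[0x18]=0x8d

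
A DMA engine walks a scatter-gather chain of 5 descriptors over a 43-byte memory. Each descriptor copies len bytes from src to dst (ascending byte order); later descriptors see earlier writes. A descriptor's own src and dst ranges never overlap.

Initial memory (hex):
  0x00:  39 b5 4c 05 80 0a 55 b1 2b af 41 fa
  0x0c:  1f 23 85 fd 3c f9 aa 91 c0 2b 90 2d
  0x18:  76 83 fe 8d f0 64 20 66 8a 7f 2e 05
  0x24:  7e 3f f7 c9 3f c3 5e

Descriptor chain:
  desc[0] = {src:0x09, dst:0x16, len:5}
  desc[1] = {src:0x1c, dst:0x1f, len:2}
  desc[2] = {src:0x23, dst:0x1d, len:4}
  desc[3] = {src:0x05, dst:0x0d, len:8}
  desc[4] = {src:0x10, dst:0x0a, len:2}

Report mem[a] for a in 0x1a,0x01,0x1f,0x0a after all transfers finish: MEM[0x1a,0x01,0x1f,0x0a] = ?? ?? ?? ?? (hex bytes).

D0: mem[0x16..0x1a] <- [af 41 fa 1f 23]
D1: mem[0x1f..0x20] <- [f0 64]
D2: mem[0x1d..0x20] <- [05 7e 3f f7]
D3: mem[0x0d..0x14] <- [0a 55 b1 2b af 41 fa 1f]
D4: mem[0x0a..0x0b] <- [2b af]
query mem[0x1a]=0x23, mem[0x01]=0xb5, mem[0x1f]=0x3f, mem[0x0a]=0x2b

MEM[0x1a,0x01,0x1f,0x0a] = 23 b5 3f 2b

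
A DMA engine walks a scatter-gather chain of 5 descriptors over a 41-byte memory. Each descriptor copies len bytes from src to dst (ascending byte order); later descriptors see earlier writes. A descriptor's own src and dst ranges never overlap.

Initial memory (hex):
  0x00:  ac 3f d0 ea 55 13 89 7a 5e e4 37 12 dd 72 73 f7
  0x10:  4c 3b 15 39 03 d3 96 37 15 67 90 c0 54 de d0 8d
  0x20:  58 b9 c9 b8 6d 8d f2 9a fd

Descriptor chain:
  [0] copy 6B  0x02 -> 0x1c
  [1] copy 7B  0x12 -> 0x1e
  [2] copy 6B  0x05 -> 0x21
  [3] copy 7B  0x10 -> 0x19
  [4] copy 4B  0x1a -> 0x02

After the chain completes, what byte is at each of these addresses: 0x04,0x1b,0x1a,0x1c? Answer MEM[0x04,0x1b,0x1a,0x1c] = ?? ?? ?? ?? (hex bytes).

MEM[0x04,0x1b,0x1a,0x1c] = 39 15 3b 39

  after D0: wrote 6B at 0x1c = d0ea5513897a
  after D1: wrote 7B at 0x1e = 153903d3963715
  after D2: wrote 6B at 0x21 = 13897a5ee437
  after D3: wrote 7B at 0x19 = 4c3b153903d396
  after D4: wrote 4B at 0x02 = 3b153903
query mem[0x04]=0x39, mem[0x1b]=0x15, mem[0x1a]=0x3b, mem[0x1c]=0x39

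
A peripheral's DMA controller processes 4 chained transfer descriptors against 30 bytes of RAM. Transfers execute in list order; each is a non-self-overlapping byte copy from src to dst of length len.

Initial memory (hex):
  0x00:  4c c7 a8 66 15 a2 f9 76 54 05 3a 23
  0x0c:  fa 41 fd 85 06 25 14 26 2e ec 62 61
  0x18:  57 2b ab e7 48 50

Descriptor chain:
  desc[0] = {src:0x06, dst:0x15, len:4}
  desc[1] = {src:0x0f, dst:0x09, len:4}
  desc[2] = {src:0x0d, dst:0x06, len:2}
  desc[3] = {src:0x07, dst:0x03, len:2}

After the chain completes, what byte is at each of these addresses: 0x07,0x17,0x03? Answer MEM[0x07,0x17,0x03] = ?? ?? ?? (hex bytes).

MEM[0x07,0x17,0x03] = fd 54 fd

  after D0: wrote 4B at 0x15 = f9765405
  after D1: wrote 4B at 0x09 = 85062514
  after D2: wrote 2B at 0x06 = 41fd
  after D3: wrote 2B at 0x03 = fd54
query mem[0x07]=0xfd, mem[0x17]=0x54, mem[0x03]=0xfd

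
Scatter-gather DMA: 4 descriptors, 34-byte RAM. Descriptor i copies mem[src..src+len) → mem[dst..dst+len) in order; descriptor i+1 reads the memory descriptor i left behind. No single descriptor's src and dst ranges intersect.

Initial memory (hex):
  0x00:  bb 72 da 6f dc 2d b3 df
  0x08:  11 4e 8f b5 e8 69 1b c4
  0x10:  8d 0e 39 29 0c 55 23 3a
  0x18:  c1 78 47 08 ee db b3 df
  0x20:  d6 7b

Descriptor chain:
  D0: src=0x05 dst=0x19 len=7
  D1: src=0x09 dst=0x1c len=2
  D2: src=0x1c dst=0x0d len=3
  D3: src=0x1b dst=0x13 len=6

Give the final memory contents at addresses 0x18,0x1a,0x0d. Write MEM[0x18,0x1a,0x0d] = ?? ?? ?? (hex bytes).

MEM[0x18,0x1a,0x0d] = d6 b3 4e

D0: mem[0x19..0x1f] <- [2d b3 df 11 4e 8f b5]
D1: mem[0x1c..0x1d] <- [4e 8f]
D2: mem[0x0d..0x0f] <- [4e 8f 8f]
D3: mem[0x13..0x18] <- [df 4e 8f 8f b5 d6]
query mem[0x18]=0xd6, mem[0x1a]=0xb3, mem[0x0d]=0x4e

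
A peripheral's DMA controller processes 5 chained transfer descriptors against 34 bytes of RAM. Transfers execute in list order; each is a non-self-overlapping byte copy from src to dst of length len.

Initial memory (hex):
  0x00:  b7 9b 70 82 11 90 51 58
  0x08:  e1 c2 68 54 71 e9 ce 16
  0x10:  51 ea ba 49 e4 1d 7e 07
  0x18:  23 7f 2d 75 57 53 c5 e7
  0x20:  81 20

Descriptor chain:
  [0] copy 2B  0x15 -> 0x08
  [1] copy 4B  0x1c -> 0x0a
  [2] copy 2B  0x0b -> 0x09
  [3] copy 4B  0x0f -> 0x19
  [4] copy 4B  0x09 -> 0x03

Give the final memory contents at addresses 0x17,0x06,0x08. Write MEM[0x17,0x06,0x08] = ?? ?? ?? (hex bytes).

  after D0: wrote 2B at 0x08 = 1d7e
  after D1: wrote 4B at 0x0a = 5753c5e7
  after D2: wrote 2B at 0x09 = 53c5
  after D3: wrote 4B at 0x19 = 1651eaba
  after D4: wrote 4B at 0x03 = 53c553c5
query mem[0x17]=0x07, mem[0x06]=0xc5, mem[0x08]=0x1d

MEM[0x17,0x06,0x08] = 07 c5 1d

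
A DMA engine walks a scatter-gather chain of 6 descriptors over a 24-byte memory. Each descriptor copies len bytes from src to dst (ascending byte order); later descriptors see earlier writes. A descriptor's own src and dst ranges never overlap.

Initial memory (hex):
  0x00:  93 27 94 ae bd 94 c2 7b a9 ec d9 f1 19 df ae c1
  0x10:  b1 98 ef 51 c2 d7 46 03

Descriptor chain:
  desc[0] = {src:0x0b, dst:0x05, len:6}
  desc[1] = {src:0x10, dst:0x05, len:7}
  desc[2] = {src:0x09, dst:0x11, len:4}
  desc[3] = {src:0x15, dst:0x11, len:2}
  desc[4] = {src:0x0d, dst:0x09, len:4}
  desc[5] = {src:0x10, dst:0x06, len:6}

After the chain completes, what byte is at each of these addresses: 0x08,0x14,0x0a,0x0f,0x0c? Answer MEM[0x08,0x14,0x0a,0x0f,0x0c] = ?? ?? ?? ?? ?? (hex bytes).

MEM[0x08,0x14,0x0a,0x0f,0x0c] = 46 19 19 c1 b1

#0 dst[0x05+6] := {0xf1,0x19,0xdf,0xae,0xc1,0xb1}
#1 dst[0x05+7] := {0xb1,0x98,0xef,0x51,0xc2,0xd7,0x46}
#2 dst[0x11+4] := {0xc2,0xd7,0x46,0x19}
#3 dst[0x11+2] := {0xd7,0x46}
#4 dst[0x09+4] := {0xdf,0xae,0xc1,0xb1}
#5 dst[0x06+6] := {0xb1,0xd7,0x46,0x46,0x19,0xd7}
query mem[0x08]=0x46, mem[0x14]=0x19, mem[0x0a]=0x19, mem[0x0f]=0xc1, mem[0x0c]=0xb1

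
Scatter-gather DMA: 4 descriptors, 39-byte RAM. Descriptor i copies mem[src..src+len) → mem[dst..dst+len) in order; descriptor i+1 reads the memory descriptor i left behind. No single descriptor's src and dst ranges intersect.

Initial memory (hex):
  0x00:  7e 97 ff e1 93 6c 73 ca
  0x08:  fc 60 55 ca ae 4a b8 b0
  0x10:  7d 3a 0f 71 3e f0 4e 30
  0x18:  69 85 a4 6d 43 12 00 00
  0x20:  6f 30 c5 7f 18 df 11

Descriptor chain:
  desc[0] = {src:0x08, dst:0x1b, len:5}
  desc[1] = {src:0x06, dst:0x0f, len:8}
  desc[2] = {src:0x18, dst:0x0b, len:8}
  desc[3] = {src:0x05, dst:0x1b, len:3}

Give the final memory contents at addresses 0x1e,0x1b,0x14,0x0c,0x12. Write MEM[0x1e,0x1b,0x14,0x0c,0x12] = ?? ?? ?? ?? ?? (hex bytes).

  after D0: wrote 5B at 0x1b = fc6055caae
  after D1: wrote 8B at 0x0f = 73cafc6055caae4a
  after D2: wrote 8B at 0x0b = 6985a4fc6055caae
  after D3: wrote 3B at 0x1b = 6c73ca
query mem[0x1e]=0xca, mem[0x1b]=0x6c, mem[0x14]=0xca, mem[0x0c]=0x85, mem[0x12]=0xae

MEM[0x1e,0x1b,0x14,0x0c,0x12] = ca 6c ca 85 ae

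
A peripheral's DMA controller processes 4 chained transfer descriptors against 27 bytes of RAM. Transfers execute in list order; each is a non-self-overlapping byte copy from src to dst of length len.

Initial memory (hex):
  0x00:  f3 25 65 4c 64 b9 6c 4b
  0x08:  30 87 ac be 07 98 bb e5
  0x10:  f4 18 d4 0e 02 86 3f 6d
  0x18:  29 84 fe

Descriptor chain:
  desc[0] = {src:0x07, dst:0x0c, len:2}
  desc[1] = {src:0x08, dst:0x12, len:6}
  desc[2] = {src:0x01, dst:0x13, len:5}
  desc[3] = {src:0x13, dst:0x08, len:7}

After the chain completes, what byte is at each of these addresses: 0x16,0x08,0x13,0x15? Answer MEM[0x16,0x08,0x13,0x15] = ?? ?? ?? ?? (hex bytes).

[0] 0x07->0x0c len=2 : 4b 30
[1] 0x08->0x12 len=6 : 30 87 ac be 4b 30
[2] 0x01->0x13 len=5 : 25 65 4c 64 b9
[3] 0x13->0x08 len=7 : 25 65 4c 64 b9 29 84
query mem[0x16]=0x64, mem[0x08]=0x25, mem[0x13]=0x25, mem[0x15]=0x4c

MEM[0x16,0x08,0x13,0x15] = 64 25 25 4c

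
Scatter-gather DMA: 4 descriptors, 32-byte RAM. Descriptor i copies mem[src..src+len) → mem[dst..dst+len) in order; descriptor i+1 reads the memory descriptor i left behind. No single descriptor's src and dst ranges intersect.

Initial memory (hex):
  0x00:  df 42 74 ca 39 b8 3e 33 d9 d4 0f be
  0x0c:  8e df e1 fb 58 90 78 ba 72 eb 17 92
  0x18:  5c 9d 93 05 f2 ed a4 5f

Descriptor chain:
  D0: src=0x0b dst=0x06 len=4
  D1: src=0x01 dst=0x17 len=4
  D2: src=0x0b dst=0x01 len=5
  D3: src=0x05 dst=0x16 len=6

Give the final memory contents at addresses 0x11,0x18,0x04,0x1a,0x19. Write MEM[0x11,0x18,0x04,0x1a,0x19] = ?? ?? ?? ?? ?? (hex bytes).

D0: mem[0x06..0x09] <- [be 8e df e1]
D1: mem[0x17..0x1a] <- [42 74 ca 39]
D2: mem[0x01..0x05] <- [be 8e df e1 fb]
D3: mem[0x16..0x1b] <- [fb be 8e df e1 0f]
query mem[0x11]=0x90, mem[0x18]=0x8e, mem[0x04]=0xe1, mem[0x1a]=0xe1, mem[0x19]=0xdf

MEM[0x11,0x18,0x04,0x1a,0x19] = 90 8e e1 e1 df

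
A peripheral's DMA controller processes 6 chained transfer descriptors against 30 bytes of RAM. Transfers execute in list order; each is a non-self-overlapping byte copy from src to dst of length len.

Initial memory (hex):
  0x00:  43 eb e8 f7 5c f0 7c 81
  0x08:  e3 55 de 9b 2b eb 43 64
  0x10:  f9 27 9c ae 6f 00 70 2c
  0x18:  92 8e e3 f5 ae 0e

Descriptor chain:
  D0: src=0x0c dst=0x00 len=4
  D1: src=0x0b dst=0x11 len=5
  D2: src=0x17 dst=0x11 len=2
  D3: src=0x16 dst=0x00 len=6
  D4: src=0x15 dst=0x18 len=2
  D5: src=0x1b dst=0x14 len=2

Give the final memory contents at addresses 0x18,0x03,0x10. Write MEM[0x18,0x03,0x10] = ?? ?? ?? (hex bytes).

MEM[0x18,0x03,0x10] = 64 8e f9

D0: mem[0x00..0x03] <- [2b eb 43 64]
D1: mem[0x11..0x15] <- [9b 2b eb 43 64]
D2: mem[0x11..0x12] <- [2c 92]
D3: mem[0x00..0x05] <- [70 2c 92 8e e3 f5]
D4: mem[0x18..0x19] <- [64 70]
D5: mem[0x14..0x15] <- [f5 ae]
query mem[0x18]=0x64, mem[0x03]=0x8e, mem[0x10]=0xf9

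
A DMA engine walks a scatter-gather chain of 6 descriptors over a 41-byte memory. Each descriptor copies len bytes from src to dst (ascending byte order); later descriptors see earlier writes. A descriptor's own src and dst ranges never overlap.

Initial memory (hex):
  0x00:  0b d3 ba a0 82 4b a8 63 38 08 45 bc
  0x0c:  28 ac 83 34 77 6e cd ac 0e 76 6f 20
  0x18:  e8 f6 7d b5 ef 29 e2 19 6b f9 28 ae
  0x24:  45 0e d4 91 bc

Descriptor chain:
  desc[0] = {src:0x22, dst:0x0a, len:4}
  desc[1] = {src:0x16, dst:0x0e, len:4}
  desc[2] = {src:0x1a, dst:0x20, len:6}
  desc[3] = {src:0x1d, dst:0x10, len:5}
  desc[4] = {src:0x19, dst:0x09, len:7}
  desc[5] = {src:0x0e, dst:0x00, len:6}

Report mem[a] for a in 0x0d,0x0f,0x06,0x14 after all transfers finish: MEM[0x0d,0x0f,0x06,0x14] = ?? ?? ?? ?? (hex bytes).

MEM[0x0d,0x0f,0x06,0x14] = 29 19 a8 b5

  after D0: wrote 4B at 0x0a = 28ae450e
  after D1: wrote 4B at 0x0e = 6f20e8f6
  after D2: wrote 6B at 0x20 = 7db5ef29e219
  after D3: wrote 5B at 0x10 = 29e2197db5
  after D4: wrote 7B at 0x09 = f67db5ef29e219
  after D5: wrote 6B at 0x00 = e21929e2197d
query mem[0x0d]=0x29, mem[0x0f]=0x19, mem[0x06]=0xa8, mem[0x14]=0xb5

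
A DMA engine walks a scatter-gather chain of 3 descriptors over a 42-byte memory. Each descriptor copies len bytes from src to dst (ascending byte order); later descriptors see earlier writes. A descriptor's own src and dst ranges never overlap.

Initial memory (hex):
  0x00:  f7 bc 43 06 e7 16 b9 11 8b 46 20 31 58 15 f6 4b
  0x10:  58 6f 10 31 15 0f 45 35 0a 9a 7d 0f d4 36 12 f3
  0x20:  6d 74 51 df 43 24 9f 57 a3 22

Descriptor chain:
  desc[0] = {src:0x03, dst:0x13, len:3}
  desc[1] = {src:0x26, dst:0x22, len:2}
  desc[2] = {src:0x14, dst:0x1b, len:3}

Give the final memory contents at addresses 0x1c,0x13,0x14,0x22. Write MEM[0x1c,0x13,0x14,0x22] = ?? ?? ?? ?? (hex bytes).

MEM[0x1c,0x13,0x14,0x22] = 16 06 e7 9f

D0: mem[0x13..0x15] <- [06 e7 16]
D1: mem[0x22..0x23] <- [9f 57]
D2: mem[0x1b..0x1d] <- [e7 16 45]
query mem[0x1c]=0x16, mem[0x13]=0x06, mem[0x14]=0xe7, mem[0x22]=0x9f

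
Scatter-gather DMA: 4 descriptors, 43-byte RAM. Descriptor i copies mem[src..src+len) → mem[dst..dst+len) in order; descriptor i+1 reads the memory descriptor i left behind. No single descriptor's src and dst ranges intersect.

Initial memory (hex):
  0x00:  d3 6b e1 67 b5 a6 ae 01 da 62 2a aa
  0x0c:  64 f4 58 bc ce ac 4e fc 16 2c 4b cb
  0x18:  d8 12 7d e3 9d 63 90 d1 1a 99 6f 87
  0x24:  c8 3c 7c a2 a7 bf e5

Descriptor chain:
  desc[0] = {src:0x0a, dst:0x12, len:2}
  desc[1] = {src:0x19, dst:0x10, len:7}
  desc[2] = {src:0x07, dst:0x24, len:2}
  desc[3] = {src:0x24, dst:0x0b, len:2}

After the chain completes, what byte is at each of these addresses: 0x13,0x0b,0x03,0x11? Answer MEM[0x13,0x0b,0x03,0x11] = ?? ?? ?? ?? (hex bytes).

MEM[0x13,0x0b,0x03,0x11] = 9d 01 67 7d

D0: mem[0x12..0x13] <- [2a aa]
D1: mem[0x10..0x16] <- [12 7d e3 9d 63 90 d1]
D2: mem[0x24..0x25] <- [01 da]
D3: mem[0x0b..0x0c] <- [01 da]
query mem[0x13]=0x9d, mem[0x0b]=0x01, mem[0x03]=0x67, mem[0x11]=0x7d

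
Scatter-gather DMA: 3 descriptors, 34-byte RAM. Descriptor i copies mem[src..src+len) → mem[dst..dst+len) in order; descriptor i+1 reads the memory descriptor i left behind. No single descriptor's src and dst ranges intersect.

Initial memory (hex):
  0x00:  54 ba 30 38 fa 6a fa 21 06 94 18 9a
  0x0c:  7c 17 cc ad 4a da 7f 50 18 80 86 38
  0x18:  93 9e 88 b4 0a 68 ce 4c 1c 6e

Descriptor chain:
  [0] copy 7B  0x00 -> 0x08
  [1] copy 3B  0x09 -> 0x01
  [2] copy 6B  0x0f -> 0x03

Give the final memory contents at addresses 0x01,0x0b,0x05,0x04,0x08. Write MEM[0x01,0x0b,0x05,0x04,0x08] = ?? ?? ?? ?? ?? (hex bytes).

#0 dst[0x08+7] := {0x54,0xba,0x30,0x38,0xfa,0x6a,0xfa}
#1 dst[0x01+3] := {0xba,0x30,0x38}
#2 dst[0x03+6] := {0xad,0x4a,0xda,0x7f,0x50,0x18}
query mem[0x01]=0xba, mem[0x0b]=0x38, mem[0x05]=0xda, mem[0x04]=0x4a, mem[0x08]=0x18

MEM[0x01,0x0b,0x05,0x04,0x08] = ba 38 da 4a 18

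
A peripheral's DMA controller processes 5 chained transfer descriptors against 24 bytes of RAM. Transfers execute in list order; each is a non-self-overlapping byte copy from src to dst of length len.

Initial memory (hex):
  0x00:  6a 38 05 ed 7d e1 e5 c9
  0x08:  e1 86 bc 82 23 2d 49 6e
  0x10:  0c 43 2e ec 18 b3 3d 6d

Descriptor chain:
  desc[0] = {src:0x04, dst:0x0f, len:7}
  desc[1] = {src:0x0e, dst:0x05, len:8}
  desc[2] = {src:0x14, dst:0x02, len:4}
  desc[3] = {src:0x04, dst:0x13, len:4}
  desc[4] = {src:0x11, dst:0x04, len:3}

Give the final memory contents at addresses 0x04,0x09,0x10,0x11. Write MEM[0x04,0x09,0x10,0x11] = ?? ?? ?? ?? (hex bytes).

#0 dst[0x0f+7] := {0x7d,0xe1,0xe5,0xc9,0xe1,0x86,0xbc}
#1 dst[0x05+8] := {0x49,0x7d,0xe1,0xe5,0xc9,0xe1,0x86,0xbc}
#2 dst[0x02+4] := {0x86,0xbc,0x3d,0x6d}
#3 dst[0x13+4] := {0x3d,0x6d,0x7d,0xe1}
#4 dst[0x04+3] := {0xe5,0xc9,0x3d}
query mem[0x04]=0xe5, mem[0x09]=0xc9, mem[0x10]=0xe1, mem[0x11]=0xe5

MEM[0x04,0x09,0x10,0x11] = e5 c9 e1 e5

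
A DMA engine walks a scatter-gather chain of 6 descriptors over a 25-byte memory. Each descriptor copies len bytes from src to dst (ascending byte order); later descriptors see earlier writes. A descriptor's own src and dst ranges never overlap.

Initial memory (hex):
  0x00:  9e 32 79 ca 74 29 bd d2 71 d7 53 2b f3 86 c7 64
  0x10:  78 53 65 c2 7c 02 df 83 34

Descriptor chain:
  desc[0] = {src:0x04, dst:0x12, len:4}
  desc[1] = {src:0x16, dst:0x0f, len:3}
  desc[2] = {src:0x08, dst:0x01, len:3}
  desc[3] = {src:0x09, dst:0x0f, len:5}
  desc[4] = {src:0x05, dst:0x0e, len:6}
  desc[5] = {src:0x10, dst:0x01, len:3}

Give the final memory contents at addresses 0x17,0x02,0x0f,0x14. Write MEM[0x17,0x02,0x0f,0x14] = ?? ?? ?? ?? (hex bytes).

  after D0: wrote 4B at 0x12 = 7429bdd2
  after D1: wrote 3B at 0x0f = df8334
  after D2: wrote 3B at 0x01 = 71d753
  after D3: wrote 5B at 0x0f = d7532bf386
  after D4: wrote 6B at 0x0e = 29bdd271d753
  after D5: wrote 3B at 0x01 = d271d7
query mem[0x17]=0x83, mem[0x02]=0x71, mem[0x0f]=0xbd, mem[0x14]=0xbd

MEM[0x17,0x02,0x0f,0x14] = 83 71 bd bd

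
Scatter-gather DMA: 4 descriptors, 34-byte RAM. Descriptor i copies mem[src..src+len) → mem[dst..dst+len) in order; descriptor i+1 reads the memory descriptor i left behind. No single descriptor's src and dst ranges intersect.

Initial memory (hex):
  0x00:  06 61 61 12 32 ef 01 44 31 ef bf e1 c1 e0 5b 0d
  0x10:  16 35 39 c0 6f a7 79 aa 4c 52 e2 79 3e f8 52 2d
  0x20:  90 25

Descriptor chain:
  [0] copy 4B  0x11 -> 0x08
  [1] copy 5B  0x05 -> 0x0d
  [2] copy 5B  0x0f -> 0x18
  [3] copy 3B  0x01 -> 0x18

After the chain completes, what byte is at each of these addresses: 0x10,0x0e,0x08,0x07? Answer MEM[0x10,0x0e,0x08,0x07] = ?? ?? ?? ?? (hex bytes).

D0: mem[0x08..0x0b] <- [35 39 c0 6f]
D1: mem[0x0d..0x11] <- [ef 01 44 35 39]
D2: mem[0x18..0x1c] <- [44 35 39 39 c0]
D3: mem[0x18..0x1a] <- [61 61 12]
query mem[0x10]=0x35, mem[0x0e]=0x01, mem[0x08]=0x35, mem[0x07]=0x44

MEM[0x10,0x0e,0x08,0x07] = 35 01 35 44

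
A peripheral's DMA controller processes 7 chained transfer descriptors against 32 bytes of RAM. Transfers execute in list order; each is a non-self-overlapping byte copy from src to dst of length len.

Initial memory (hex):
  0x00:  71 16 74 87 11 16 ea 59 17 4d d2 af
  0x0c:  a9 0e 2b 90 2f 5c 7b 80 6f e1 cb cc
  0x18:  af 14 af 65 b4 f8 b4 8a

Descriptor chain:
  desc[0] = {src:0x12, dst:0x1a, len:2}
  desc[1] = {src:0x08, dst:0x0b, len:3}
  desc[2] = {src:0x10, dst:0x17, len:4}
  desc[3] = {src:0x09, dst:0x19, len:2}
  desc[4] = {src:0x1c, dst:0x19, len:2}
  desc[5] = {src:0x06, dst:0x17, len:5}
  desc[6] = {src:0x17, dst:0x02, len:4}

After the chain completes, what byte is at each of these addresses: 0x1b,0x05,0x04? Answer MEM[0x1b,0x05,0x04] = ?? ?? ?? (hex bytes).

  after D0: wrote 2B at 0x1a = 7b80
  after D1: wrote 3B at 0x0b = 174dd2
  after D2: wrote 4B at 0x17 = 2f5c7b80
  after D3: wrote 2B at 0x19 = 4dd2
  after D4: wrote 2B at 0x19 = b4f8
  after D5: wrote 5B at 0x17 = ea59174dd2
  after D6: wrote 4B at 0x02 = ea59174d
query mem[0x1b]=0xd2, mem[0x05]=0x4d, mem[0x04]=0x17

MEM[0x1b,0x05,0x04] = d2 4d 17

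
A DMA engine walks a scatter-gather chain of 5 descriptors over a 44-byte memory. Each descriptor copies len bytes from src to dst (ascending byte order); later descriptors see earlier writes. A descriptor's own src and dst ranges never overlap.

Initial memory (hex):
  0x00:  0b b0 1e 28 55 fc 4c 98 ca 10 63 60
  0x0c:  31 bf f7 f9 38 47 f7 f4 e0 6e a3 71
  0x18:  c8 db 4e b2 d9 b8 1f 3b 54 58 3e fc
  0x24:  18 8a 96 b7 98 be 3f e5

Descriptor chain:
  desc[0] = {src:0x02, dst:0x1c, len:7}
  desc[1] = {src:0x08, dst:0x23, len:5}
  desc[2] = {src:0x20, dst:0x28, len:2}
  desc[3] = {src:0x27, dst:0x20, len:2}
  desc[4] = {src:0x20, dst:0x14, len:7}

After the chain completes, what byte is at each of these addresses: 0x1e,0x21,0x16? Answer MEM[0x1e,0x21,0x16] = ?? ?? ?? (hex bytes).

MEM[0x1e,0x21,0x16] = 55 4c ca

D0: mem[0x1c..0x22] <- [1e 28 55 fc 4c 98 ca]
D1: mem[0x23..0x27] <- [ca 10 63 60 31]
D2: mem[0x28..0x29] <- [4c 98]
D3: mem[0x20..0x21] <- [31 4c]
D4: mem[0x14..0x1a] <- [31 4c ca ca 10 63 60]
query mem[0x1e]=0x55, mem[0x21]=0x4c, mem[0x16]=0xca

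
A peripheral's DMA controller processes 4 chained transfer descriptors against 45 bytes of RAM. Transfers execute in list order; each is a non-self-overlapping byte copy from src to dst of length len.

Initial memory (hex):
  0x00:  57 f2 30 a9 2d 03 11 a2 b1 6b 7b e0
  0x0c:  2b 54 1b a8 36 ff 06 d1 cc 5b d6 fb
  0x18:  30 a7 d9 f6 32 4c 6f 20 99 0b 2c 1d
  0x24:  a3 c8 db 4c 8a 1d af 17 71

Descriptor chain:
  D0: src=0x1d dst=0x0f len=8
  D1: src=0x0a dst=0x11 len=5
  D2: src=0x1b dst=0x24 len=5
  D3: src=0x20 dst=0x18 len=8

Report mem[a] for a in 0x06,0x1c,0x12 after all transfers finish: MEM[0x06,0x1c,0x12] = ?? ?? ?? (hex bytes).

  after D0: wrote 8B at 0x0f = 4c6f20990b2c1da3
  after D1: wrote 5B at 0x11 = 7be02b541b
  after D2: wrote 5B at 0x24 = f6324c6f20
  after D3: wrote 8B at 0x18 = 990b2c1df6324c6f
query mem[0x06]=0x11, mem[0x1c]=0xf6, mem[0x12]=0xe0

MEM[0x06,0x1c,0x12] = 11 f6 e0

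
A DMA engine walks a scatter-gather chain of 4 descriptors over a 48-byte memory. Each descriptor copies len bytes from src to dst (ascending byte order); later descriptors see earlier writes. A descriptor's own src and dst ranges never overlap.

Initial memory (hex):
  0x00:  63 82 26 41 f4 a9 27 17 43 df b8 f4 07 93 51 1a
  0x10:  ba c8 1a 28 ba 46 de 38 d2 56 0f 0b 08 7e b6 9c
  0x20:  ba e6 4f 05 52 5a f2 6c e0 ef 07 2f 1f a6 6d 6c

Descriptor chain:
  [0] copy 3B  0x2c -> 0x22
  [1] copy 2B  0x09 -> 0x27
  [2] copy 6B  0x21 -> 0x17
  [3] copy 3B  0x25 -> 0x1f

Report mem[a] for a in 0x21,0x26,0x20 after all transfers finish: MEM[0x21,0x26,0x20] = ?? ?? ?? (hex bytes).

MEM[0x21,0x26,0x20] = df f2 f2

  after D0: wrote 3B at 0x22 = 1fa66d
  after D1: wrote 2B at 0x27 = dfb8
  after D2: wrote 6B at 0x17 = e61fa66d5af2
  after D3: wrote 3B at 0x1f = 5af2df
query mem[0x21]=0xdf, mem[0x26]=0xf2, mem[0x20]=0xf2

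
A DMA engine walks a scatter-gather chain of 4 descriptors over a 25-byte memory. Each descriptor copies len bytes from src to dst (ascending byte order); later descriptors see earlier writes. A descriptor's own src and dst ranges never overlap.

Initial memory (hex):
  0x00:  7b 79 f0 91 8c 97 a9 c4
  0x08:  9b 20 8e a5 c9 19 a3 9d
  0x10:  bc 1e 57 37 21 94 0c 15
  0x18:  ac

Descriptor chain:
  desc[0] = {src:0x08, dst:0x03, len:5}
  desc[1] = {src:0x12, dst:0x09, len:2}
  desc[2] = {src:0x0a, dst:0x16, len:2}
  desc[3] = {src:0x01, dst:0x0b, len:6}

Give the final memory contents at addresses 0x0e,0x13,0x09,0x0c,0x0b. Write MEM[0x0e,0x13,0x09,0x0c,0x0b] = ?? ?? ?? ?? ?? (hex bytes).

MEM[0x0e,0x13,0x09,0x0c,0x0b] = 20 37 57 f0 79

#0 dst[0x03+5] := {0x9b,0x20,0x8e,0xa5,0xc9}
#1 dst[0x09+2] := {0x57,0x37}
#2 dst[0x16+2] := {0x37,0xa5}
#3 dst[0x0b+6] := {0x79,0xf0,0x9b,0x20,0x8e,0xa5}
query mem[0x0e]=0x20, mem[0x13]=0x37, mem[0x09]=0x57, mem[0x0c]=0xf0, mem[0x0b]=0x79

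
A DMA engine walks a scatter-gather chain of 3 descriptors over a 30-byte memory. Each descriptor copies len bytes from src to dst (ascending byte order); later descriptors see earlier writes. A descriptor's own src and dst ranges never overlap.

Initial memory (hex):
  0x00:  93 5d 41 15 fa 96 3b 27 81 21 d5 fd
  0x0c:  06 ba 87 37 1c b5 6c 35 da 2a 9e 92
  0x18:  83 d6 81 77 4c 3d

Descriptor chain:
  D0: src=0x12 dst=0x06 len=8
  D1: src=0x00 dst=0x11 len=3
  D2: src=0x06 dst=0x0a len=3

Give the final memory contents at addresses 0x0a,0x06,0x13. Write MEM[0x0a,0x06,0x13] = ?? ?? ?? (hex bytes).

  after D0: wrote 8B at 0x06 = 6c35da2a9e9283d6
  after D1: wrote 3B at 0x11 = 935d41
  after D2: wrote 3B at 0x0a = 6c35da
query mem[0x0a]=0x6c, mem[0x06]=0x6c, mem[0x13]=0x41

MEM[0x0a,0x06,0x13] = 6c 6c 41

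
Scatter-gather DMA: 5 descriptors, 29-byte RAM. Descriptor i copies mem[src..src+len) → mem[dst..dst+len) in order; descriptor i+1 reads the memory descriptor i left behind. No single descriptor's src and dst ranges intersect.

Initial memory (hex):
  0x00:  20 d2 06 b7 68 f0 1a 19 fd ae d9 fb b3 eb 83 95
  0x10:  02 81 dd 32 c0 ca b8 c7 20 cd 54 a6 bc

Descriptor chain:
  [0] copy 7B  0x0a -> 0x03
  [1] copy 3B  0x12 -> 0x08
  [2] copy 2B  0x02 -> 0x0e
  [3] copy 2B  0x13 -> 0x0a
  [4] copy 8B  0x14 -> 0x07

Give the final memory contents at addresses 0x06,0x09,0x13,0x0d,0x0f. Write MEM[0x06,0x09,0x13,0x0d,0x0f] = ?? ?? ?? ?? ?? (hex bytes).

MEM[0x06,0x09,0x13,0x0d,0x0f] = eb b8 32 54 d9

#0 dst[0x03+7] := {0xd9,0xfb,0xb3,0xeb,0x83,0x95,0x02}
#1 dst[0x08+3] := {0xdd,0x32,0xc0}
#2 dst[0x0e+2] := {0x06,0xd9}
#3 dst[0x0a+2] := {0x32,0xc0}
#4 dst[0x07+8] := {0xc0,0xca,0xb8,0xc7,0x20,0xcd,0x54,0xa6}
query mem[0x06]=0xeb, mem[0x09]=0xb8, mem[0x13]=0x32, mem[0x0d]=0x54, mem[0x0f]=0xd9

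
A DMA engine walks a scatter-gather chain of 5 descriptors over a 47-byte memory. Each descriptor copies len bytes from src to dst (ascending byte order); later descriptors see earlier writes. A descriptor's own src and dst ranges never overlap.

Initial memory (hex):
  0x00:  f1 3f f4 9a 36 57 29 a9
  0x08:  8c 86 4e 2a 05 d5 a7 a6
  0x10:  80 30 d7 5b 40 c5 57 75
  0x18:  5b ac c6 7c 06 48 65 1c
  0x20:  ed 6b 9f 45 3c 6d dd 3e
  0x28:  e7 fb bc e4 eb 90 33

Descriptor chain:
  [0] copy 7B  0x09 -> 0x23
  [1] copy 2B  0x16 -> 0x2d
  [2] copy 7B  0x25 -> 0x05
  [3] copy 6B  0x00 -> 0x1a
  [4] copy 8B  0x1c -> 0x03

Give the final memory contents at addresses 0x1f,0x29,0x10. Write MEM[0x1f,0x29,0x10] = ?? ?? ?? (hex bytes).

  after D0: wrote 7B at 0x23 = 864e2a05d5a7a6
  after D1: wrote 2B at 0x2d = 5775
  after D2: wrote 7B at 0x05 = 2a05d5a7a6bce4
  after D3: wrote 6B at 0x1a = f13ff49a362a
  after D4: wrote 8B at 0x03 = f49a362aed6b9f86
query mem[0x1f]=0x2a, mem[0x29]=0xa6, mem[0x10]=0x80

MEM[0x1f,0x29,0x10] = 2a a6 80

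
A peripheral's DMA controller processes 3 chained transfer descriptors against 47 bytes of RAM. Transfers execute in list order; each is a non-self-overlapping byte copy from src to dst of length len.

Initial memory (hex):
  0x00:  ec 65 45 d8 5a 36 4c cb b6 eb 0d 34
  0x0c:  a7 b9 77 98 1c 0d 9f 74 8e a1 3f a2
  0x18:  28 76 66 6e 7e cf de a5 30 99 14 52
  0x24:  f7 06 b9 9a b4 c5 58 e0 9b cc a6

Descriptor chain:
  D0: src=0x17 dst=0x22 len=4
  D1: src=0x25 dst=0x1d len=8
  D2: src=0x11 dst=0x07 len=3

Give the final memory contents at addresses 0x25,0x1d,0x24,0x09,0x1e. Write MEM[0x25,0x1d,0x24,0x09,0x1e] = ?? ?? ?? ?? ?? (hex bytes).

MEM[0x25,0x1d,0x24,0x09,0x1e] = 66 66 9b 74 b9

#0 dst[0x22+4] := {0xa2,0x28,0x76,0x66}
#1 dst[0x1d+8] := {0x66,0xb9,0x9a,0xb4,0xc5,0x58,0xe0,0x9b}
#2 dst[0x07+3] := {0x0d,0x9f,0x74}
query mem[0x25]=0x66, mem[0x1d]=0x66, mem[0x24]=0x9b, mem[0x09]=0x74, mem[0x1e]=0xb9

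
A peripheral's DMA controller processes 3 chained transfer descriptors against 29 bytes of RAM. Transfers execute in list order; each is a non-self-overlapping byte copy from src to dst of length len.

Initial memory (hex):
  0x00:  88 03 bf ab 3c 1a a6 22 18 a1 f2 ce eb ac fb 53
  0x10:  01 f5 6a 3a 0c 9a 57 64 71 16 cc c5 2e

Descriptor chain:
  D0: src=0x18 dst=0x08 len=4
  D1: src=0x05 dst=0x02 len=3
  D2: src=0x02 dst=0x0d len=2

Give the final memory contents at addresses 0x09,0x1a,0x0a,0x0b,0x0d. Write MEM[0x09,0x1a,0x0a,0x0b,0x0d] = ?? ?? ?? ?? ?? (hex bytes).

[0] 0x18->0x08 len=4 : 71 16 cc c5
[1] 0x05->0x02 len=3 : 1a a6 22
[2] 0x02->0x0d len=2 : 1a a6
query mem[0x09]=0x16, mem[0x1a]=0xcc, mem[0x0a]=0xcc, mem[0x0b]=0xc5, mem[0x0d]=0x1a

MEM[0x09,0x1a,0x0a,0x0b,0x0d] = 16 cc cc c5 1a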